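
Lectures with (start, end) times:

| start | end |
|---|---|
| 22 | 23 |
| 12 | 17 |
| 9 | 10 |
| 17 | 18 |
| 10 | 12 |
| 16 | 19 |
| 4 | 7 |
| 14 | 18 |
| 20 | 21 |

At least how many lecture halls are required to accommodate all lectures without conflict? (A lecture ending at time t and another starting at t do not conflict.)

Count concurrent intervals with a sweep; the peak is the room count.
Events (time:±→running): 4:+→1 7:-→0 9:+→1 10:-→0 10:+→1 12:-→0 12:+→1 14:+→2 16:+→3 … peak 3.

3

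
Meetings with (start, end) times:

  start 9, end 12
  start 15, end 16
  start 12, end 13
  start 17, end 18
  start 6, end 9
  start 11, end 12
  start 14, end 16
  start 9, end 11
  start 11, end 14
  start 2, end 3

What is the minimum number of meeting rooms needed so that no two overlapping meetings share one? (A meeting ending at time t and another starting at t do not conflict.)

3

Count concurrent intervals with a sweep; the peak is the room count.
starts: [2, 6, 9, 9, 11, 11, 12, 14, 15, 17]
ends:   [3, 9, 11, 12, 12, 13, 14, 16, 16, 18]
s2→1 e3→0 s6→1 e9→0 s9→1 s9→2 e11→1 s11→2 s11→3  — peak 3.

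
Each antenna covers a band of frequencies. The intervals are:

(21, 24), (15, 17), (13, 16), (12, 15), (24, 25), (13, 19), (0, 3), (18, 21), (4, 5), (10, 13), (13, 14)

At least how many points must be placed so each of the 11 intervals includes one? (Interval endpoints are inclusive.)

By right end: [0,3]  [4,5]  [10,13]  [13,14]  [12,15]  [13,16]  [15,17]  [13,19]  [18,21]  [21,24]  [24,25]
[0,3] uncovered → point at 3; [4,5] uncovered → point at 5; [10,13] uncovered → point at 13; [15,17] uncovered → point at 17; [18,21] uncovered → point at 21; [24,25] uncovered → point at 25.
Points: 3, 5, 13, 17, 21, 25 (6 total).

6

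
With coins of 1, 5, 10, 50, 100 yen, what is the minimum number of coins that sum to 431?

431 = 4×100 + 3×10 + 1×1
Total coins = 4 + 3 + 1 = 8

8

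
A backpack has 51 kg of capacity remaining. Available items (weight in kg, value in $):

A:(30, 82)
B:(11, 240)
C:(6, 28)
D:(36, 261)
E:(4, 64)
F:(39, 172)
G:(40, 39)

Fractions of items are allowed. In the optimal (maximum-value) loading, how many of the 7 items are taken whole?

Ratios (sorted): B 21.82, E 16.00, D 7.25, C 4.67, F 4.41, A 2.73, G 0.97
take B (11 @ 240); take E (4 @ 64); take D (36 @ 261). Capacity used 51/51.
3 item(s) taken whole.

3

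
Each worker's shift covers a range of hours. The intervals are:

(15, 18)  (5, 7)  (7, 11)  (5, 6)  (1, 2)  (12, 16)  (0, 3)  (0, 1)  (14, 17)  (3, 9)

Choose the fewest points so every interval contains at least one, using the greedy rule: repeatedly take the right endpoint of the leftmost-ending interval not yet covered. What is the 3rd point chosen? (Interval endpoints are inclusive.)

Sort by right endpoint; whenever an interval is uncovered, place a point at its right end.
By right end: [0,1]  [1,2]  [0,3]  [5,6]  [5,7]  [3,9]  [7,11]  [12,16]  [14,17]  [15,18]
[0,1] uncovered → point at 1; [5,6] uncovered → point at 6; [7,11] uncovered → point at 11; [12,16] uncovered → point at 16.
Points: 1, 6, 11, 16 (4 total).

11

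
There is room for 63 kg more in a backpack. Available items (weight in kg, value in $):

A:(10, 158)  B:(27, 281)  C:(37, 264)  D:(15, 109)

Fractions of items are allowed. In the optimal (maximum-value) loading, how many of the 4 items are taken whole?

Greedy by value/weight ratio, highest first.
Order: A (158/10=15.80) > B (281/27=10.41) > D (109/15=7.27) > C (264/37=7.14)
Fill: take A (10 @ 158) → take B (27 @ 281) → take D (15 @ 109) → take 11/37 of C → 78.49; 63/63 used.
3 item(s) taken whole; one partial (take 11/37 of C).

3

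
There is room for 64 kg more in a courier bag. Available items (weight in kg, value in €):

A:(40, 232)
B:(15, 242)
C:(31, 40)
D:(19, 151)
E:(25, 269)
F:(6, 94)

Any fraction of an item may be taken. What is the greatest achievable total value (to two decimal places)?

Sort by value per unit weight and fill in that order.
Order: B (242/15=16.13) > F (94/6=15.67) > E (269/25=10.76) > D (151/19=7.95) > A (232/40=5.80) > C (40/31=1.29)
Fill: take B (15 @ 242) → take F (6 @ 94) → take E (25 @ 269) → take 18/19 of D → 143.05; 64/64 used.
Total value = 748.05

748.05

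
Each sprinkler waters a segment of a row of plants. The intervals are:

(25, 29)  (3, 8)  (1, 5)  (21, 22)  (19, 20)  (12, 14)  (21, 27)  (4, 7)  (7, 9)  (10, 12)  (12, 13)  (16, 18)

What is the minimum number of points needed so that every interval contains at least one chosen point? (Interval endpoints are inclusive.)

Sorted: [1,5] [4,7] [3,8] [7,9] [10,12] [12,13] [12,14] [16,18] [19,20] [21,22] [21,27] [25,29]
{[1,5],[4,7],[3,8]} hit by 5; {[7,9]} hit by 9; {[10,12],[12,13],[12,14]} hit by 12; {[16,18]} hit by 18; {[19,20]} hit by 20; {[21,22],[21,27]} hit by 22; {[25,29]} hit by 29.
Points: 5, 9, 12, 18, 20, 22, 29 (7 total).

7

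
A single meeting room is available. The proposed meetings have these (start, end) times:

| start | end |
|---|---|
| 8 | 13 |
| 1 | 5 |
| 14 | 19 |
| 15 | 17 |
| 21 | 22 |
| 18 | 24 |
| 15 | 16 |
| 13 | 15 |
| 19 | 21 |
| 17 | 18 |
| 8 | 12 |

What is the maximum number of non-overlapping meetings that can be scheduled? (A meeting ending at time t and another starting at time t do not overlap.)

7

Sorted by end: (1,5)  (8,12)  (8,13)  (13,15)  (15,16)  (15,17)  (17,18)  (14,19)  (19,21)  (21,22)  (18,24)
take (1,5); take (8,12); skip (8,13); take (13,15); take (15,16); take (17,18); take (19,21); take (21,22).
Selected 7 meetings.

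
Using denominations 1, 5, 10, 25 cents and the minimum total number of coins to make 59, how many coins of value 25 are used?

Greedy: take as many of the largest coin as possible, then repeat with the remainder.
59 − 2×25→9 − 1×5→4 − 4×1→0
Count of 25: 2

2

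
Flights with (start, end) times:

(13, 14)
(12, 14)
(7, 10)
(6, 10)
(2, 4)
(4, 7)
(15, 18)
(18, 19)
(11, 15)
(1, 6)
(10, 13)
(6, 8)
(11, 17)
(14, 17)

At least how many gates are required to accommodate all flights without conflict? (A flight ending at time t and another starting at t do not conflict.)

4

Count concurrent intervals with a sweep; the peak is the room count.
Events (time:±→running): 1:+→1 2:+→2 4:-→1 4:+→2 6:-→1 6:+→2 6:+→3 7:-→2 7:+→3 8:-→2 10:-→1 10:-→0 10:+→1 11:+→2 11:+→3 12:+→4 … peak 4.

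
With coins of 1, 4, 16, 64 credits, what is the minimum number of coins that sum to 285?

Greedy: take as many of the largest coin as possible, then repeat with the remainder.
285 − 4×64→29 − 1×16→13 − 3×4→1 − 1×1→0
Total coins = 4 + 1 + 3 + 1 = 9

9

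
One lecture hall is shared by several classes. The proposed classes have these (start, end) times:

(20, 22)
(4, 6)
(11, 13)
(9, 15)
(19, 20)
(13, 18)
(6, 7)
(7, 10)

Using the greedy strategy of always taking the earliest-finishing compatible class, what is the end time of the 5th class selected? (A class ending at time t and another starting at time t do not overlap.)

18

Order by finish time; keep every interval that doesn't clash with the previous kept one.
Sorted by end: (4,6)  (6,7)  (7,10)  (11,13)  (9,15)  (13,18)  (19,20)  (20,22)
take (4,6); take (6,7); take (7,10); take (11,13); take (13,18); take (19,20); take (20,22).
Selected: (4,6) (6,7) (7,10) (11,13) (13,18) (19,20) (20,22)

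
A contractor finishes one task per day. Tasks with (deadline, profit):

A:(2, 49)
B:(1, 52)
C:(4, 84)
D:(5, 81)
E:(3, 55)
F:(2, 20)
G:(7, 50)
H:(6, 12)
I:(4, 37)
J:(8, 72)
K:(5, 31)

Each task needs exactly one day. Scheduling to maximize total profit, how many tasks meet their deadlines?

Take jobs in profit order; each goes to the latest open slot no later than its deadline.
By profit: C(d4,84), D(d5,81), J(d8,72), E(d3,55), B(d1,52), G(d7,50), A(d2,49), I(d4,37), K(d5,31), F(d2,20), H(d6,12)
C→slot 4; D→slot 5; J→slot 8; E→slot 3; B→slot 1; G→slot 7; A→slot 2; I skipped; K skipped; F skipped; H→slot 6.
8 of 11 scheduled.

8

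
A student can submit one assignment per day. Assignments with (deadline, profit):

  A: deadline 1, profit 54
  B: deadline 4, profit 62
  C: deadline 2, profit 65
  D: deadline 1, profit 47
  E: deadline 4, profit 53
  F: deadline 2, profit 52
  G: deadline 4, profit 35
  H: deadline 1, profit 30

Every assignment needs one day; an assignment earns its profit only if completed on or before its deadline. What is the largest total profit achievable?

By profit: C(d2,65), B(d4,62), A(d1,54), E(d4,53), F(d2,52), D(d1,47), G(d4,35), H(d1,30)
C→slot 2; B→slot 4; A→slot 1; E→slot 3; F skipped; D skipped; G skipped; H skipped.
Profit = 54 + 65 + 53 + 62 = 234

234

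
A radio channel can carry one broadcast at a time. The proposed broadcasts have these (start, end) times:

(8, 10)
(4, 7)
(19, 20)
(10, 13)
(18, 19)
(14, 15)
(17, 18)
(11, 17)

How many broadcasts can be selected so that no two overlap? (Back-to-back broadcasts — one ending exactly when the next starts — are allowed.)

7

Greedy by earliest finish: after sorting by end time, pick each interval compatible with the last pick.
By end time: (4,7), (8,10), (10,13), (14,15), (11,17), (17,18), (18,19), (19,20).
Pick (4,7); next start ≥ 7 → (8,10); next start ≥ 10 → (10,13); next start ≥ 13 → (14,15); next start ≥ 15 → (17,18); next start ≥ 18 → (18,19); next start ≥ 19 → (19,20).
Selected 7 broadcasts.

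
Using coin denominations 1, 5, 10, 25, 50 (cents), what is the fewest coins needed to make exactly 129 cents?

7

Greedy: take as many of the largest coin as possible, then repeat with the remainder.
129 − 2×50→29 − 1×25→4 − 4×1→0
Total coins = 2 + 1 + 4 = 7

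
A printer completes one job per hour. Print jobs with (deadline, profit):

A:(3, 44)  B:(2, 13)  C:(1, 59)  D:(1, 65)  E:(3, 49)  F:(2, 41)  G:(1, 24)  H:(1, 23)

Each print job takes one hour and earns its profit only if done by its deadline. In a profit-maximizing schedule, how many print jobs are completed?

3

Sort by profit descending; place each in the latest free slot ≤ its deadline.
By profit: D(d1,65), C(d1,59), E(d3,49), A(d3,44), F(d2,41), G(d1,24), H(d1,23), B(d2,13)
D→slot 1; C skipped; E→slot 3; A→slot 2; F skipped; G skipped; H skipped; B skipped.
3 of 8 scheduled.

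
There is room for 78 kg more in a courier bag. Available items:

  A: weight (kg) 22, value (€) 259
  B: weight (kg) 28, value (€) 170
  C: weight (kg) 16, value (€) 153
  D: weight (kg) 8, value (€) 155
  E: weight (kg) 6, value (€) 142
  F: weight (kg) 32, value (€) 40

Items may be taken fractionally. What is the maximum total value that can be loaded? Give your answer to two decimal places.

Greedy by value/weight ratio, highest first.
Ratios (sorted): E 23.67, D 19.38, A 11.77, C 9.56, B 6.07, F 1.25
take E (6 @ 142); take D (8 @ 155); take A (22 @ 259); take C (16 @ 153); take 26/28 of B → 157.86. Capacity used 78/78.
Total value = 866.86

866.86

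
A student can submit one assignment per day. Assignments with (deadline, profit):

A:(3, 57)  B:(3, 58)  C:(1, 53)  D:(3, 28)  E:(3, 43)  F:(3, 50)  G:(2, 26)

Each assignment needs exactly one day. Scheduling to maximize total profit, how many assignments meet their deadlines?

Profit order: B=58 A=57 C=53 F=50 E=43 D=28 G=26
Assign: B→slot 3, A→slot 2, C→slot 1, F skipped, E skipped, D skipped, G skipped.
Slots: [1:C] [2:A] [3:B]
3 of 7 scheduled.

3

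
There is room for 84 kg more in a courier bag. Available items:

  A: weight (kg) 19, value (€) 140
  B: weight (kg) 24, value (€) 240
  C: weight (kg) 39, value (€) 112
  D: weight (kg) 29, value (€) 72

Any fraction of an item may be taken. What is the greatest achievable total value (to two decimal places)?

496.97

Sort by value per unit weight and fill in that order.
Order: B (240/24=10.00) > A (140/19=7.37) > C (112/39=2.87) > D (72/29=2.48)
Fill: take B (24 @ 240) → take A (19 @ 140) → take C (39 @ 112) → take 2/29 of D → 4.97; 84/84 used.
Total value = 496.97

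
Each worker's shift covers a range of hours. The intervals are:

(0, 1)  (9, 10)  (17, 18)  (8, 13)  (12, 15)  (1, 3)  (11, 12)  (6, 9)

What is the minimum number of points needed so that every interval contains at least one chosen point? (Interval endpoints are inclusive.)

4

Sort by right endpoint; whenever an interval is uncovered, place a point at its right end.
By right end: [0,1]  [1,3]  [6,9]  [9,10]  [11,12]  [8,13]  [12,15]  [17,18]
[0,1] uncovered → point at 1; [6,9] uncovered → point at 9; [11,12] uncovered → point at 12; [17,18] uncovered → point at 18.
Points: 1, 9, 12, 18 (4 total).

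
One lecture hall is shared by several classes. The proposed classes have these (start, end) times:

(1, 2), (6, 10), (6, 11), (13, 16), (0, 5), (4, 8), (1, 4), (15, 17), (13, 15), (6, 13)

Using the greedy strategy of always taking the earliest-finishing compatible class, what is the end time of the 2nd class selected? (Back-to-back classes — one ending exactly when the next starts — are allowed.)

Greedy by earliest finish: after sorting by end time, pick each interval compatible with the last pick.
By end time: (1,2), (1,4), (0,5), (4,8), (6,10), (6,11), (6,13), (13,15), (13,16), (15,17).
Pick (1,2); next start ≥ 2 → (4,8); next start ≥ 8 → (13,15); next start ≥ 15 → (15,17).
Selected: (1,2) (4,8) (13,15) (15,17)

8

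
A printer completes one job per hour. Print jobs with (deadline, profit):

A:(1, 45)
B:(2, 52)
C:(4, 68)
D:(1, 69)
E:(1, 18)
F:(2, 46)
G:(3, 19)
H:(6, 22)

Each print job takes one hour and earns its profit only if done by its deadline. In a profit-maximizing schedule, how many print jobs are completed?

5

Take jobs in profit order; each goes to the latest open slot no later than its deadline.
Profit order: D=69 C=68 B=52 F=46 A=45 H=22 G=19 E=18
Assign: D→slot 1, C→slot 4, B→slot 2, F skipped, A skipped, H→slot 6, G→slot 3, E skipped.
Slots: [1:D] [2:B] [3:G] [4:C] [6:H]
5 of 8 scheduled.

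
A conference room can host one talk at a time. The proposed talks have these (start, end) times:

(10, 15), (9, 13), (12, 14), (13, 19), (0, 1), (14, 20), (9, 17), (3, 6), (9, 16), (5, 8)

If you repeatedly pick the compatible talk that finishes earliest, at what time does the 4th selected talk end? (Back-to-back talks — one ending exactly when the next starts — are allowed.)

19

By end time: (0,1), (3,6), (5,8), (9,13), (12,14), (10,15), (9,16), (9,17), (13,19), (14,20).
Pick (0,1); next start ≥ 1 → (3,6); next start ≥ 6 → (9,13); next start ≥ 13 → (13,19).
Selected: (0,1) (3,6) (9,13) (13,19)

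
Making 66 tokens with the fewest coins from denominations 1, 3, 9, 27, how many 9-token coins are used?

Use the largest denomination that fits, subtract, and repeat.
66 − 2×27→12 − 1×9→3 − 1×3→0
Count of 9: 1

1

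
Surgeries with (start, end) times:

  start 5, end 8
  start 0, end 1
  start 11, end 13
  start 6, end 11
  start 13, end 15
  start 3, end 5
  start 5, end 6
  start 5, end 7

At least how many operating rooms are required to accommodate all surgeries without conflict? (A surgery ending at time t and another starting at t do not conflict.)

3

starts: [0, 3, 5, 5, 5, 6, 11, 13]
ends:   [1, 5, 6, 7, 8, 11, 13, 15]
s0→1 e1→0 s3→1 e5→0 s5→1 s5→2 s5→3  — peak 3.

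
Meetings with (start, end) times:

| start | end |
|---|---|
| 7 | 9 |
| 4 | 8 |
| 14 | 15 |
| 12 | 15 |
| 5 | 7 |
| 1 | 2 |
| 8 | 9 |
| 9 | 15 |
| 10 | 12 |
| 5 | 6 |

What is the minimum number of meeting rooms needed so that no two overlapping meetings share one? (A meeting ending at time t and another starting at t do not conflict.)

The answer is the maximum number of intervals overlapping at any instant.
Events (time:±→running): 1:+→1 2:-→0 4:+→1 5:+→2 5:+→3 … peak 3.

3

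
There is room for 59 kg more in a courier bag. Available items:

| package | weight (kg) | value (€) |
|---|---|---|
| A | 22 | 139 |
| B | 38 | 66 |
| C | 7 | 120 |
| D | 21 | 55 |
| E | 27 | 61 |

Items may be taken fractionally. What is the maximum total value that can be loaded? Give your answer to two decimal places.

334.33

Sort by value per unit weight and fill in that order.
Ratios (sorted): C 17.14, A 6.32, D 2.62, E 2.26, B 1.74
take C (7 @ 120); take A (22 @ 139); take D (21 @ 55); take 9/27 of E → 20.33. Capacity used 59/59.
Total value = 334.33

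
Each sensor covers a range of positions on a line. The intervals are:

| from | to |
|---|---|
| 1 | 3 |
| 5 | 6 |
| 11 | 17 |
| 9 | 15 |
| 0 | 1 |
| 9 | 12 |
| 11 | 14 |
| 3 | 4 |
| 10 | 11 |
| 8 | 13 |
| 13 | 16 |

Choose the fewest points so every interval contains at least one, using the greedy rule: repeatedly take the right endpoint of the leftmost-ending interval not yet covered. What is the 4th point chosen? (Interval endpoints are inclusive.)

Process intervals by earliest right end; each time one isn't hit yet, stab at its right endpoint.
Sorted: [0,1] [1,3] [3,4] [5,6] [10,11] [9,12] [8,13] [11,14] [9,15] [13,16] [11,17]
{[0,1],[1,3]} hit by 1; {[3,4]} hit by 4; {[5,6]} hit by 6; {[10,11],[9,12],[8,13],[11,14],[9,15]} hit by 11; {[13,16],[11,17]} hit by 16.
Points: 1, 4, 6, 11, 16 (5 total).

11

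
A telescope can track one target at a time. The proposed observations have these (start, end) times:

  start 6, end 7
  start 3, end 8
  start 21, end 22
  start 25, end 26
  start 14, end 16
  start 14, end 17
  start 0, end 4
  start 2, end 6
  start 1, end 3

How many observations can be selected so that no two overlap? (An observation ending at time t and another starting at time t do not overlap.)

By end time: (1,3), (0,4), (2,6), (6,7), (3,8), (14,16), (14,17), (21,22), (25,26).
Pick (1,3); next start ≥ 3 → (6,7); next start ≥ 7 → (14,16); next start ≥ 16 → (21,22); next start ≥ 22 → (25,26).
Selected 5 observations.

5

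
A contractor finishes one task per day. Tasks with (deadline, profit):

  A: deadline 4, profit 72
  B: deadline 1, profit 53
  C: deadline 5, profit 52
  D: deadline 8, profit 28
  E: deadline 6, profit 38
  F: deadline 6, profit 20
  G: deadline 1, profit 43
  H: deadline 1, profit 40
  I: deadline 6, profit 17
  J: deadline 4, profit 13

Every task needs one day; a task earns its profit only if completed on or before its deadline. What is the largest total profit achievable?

280

Profit order: A=72 B=53 C=52 G=43 H=40 E=38 D=28 F=20 I=17 J=13
Assign: A→slot 4, B→slot 1, C→slot 5, G skipped, H skipped, E→slot 6, D→slot 8, F→slot 3, I→slot 2, J skipped.
Slots: [1:B] [2:I] [3:F] [4:A] [5:C] [6:E] [8:D]
Profit = 53 + 17 + 20 + 72 + 52 + 38 + 28 = 280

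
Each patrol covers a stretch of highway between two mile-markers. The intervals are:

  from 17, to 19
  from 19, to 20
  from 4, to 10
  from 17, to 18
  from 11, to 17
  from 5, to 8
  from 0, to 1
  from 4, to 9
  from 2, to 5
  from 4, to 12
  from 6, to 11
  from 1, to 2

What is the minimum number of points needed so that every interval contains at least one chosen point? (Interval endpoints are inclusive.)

5

Sort by right endpoint; whenever an interval is uncovered, place a point at its right end.
Sorted: [0,1] [1,2] [2,5] [5,8] [4,9] [4,10] [6,11] [4,12] [11,17] [17,18] [17,19] [19,20]
{[0,1],[1,2]} hit by 1; {[2,5],[5,8],[4,9],[4,10]} hit by 5; {[6,11],[4,12],[11,17]} hit by 11; {[17,18],[17,19]} hit by 18; {[19,20]} hit by 20.
Points: 1, 5, 11, 18, 20 (5 total).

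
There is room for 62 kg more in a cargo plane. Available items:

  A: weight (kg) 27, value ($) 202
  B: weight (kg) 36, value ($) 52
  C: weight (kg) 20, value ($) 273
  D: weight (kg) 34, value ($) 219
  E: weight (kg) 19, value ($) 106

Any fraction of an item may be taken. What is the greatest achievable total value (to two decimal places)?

571.62

Sort by value per unit weight and fill in that order.
Order: C (273/20=13.65) > A (202/27=7.48) > D (219/34=6.44) > E (106/19=5.58) > B (52/36=1.44)
Fill: take C (20 @ 273) → take A (27 @ 202) → take 15/34 of D → 96.62; 62/62 used.
Total value = 571.62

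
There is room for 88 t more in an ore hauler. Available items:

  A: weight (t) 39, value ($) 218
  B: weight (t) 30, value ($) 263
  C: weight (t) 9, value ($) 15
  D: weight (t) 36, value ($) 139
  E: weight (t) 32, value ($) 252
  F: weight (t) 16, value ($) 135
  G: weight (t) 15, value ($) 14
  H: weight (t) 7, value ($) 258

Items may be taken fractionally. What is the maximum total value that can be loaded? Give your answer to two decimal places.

924.77

Greedy by value/weight ratio, highest first.
Order: H (258/7=36.86) > B (263/30=8.77) > F (135/16=8.44) > E (252/32=7.88) > A (218/39=5.59) > D (139/36=3.86) > C (15/9=1.67) > G (14/15=0.93)
Fill: take H (7 @ 258) → take B (30 @ 263) → take F (16 @ 135) → take E (32 @ 252) → take 3/39 of A → 16.77; 88/88 used.
Total value = 924.77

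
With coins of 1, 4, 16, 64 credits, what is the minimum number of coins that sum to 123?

Greedy: take as many of the largest coin as possible, then repeat with the remainder.
123 = 1×64 + 3×16 + 2×4 + 3×1
Total coins = 1 + 3 + 2 + 3 = 9

9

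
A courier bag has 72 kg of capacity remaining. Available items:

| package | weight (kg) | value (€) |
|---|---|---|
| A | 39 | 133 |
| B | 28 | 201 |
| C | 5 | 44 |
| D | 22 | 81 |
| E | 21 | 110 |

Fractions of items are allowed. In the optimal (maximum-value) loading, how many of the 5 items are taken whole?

3

Greedy by value/weight ratio, highest first.
Order: C (44/5=8.80) > B (201/28=7.18) > E (110/21=5.24) > D (81/22=3.68) > A (133/39=3.41)
Fill: take C (5 @ 44) → take B (28 @ 201) → take E (21 @ 110) → take 18/22 of D → 66.27; 72/72 used.
3 item(s) taken whole; one partial (take 18/22 of D).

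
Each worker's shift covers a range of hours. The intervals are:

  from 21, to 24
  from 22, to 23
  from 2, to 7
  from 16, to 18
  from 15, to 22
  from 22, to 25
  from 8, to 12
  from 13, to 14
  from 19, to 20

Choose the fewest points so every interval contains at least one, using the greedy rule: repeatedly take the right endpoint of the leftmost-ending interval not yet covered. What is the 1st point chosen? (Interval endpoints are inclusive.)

By right end: [2,7]  [8,12]  [13,14]  [16,18]  [19,20]  [15,22]  [22,23]  [21,24]  [22,25]
[2,7] uncovered → point at 7; [8,12] uncovered → point at 12; [13,14] uncovered → point at 14; [16,18] uncovered → point at 18; [19,20] uncovered → point at 20; [22,23] uncovered → point at 23.
Points: 7, 12, 14, 18, 20, 23 (6 total).

7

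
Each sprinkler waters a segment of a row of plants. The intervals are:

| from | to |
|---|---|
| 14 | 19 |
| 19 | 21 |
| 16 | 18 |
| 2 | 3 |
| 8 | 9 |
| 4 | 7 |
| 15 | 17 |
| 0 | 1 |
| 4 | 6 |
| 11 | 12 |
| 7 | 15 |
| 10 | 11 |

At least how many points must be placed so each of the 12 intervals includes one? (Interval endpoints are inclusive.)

7

Process intervals by earliest right end; each time one isn't hit yet, stab at its right endpoint.
Sorted: [0,1] [2,3] [4,6] [4,7] [8,9] [10,11] [11,12] [7,15] [15,17] [16,18] [14,19] [19,21]
{[0,1]} hit by 1; {[2,3]} hit by 3; {[4,6],[4,7]} hit by 6; {[8,9]} hit by 9; {[10,11],[11,12],[7,15]} hit by 11; {[15,17],[16,18],[14,19]} hit by 17; {[19,21]} hit by 21.
Points: 1, 3, 6, 9, 11, 17, 21 (7 total).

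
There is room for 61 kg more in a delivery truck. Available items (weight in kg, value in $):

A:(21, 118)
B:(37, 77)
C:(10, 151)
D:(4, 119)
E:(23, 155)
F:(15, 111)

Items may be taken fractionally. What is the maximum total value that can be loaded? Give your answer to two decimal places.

Sort by value per unit weight and fill in that order.
Order: D (119/4=29.75) > C (151/10=15.10) > F (111/15=7.40) > E (155/23=6.74) > A (118/21=5.62) > B (77/37=2.08)
Fill: take D (4 @ 119) → take C (10 @ 151) → take F (15 @ 111) → take E (23 @ 155) → take 9/21 of A → 50.57; 61/61 used.
Total value = 586.57

586.57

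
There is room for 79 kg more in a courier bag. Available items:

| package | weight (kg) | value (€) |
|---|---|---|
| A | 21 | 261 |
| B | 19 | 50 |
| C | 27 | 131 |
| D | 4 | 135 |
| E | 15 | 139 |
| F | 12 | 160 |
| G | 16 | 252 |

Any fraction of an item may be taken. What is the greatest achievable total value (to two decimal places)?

1000.37

Ratios (sorted): D 33.75, G 15.75, F 13.33, A 12.43, E 9.27, C 4.85, B 2.63
take D (4 @ 135); take G (16 @ 252); take F (12 @ 160); take A (21 @ 261); take E (15 @ 139); take 11/27 of C → 53.37. Capacity used 79/79.
Total value = 1000.37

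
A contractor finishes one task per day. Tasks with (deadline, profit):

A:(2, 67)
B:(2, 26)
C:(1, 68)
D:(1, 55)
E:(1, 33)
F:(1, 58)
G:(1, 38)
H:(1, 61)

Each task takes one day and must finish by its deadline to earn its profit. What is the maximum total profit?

By profit: C(d1,68), A(d2,67), H(d1,61), F(d1,58), D(d1,55), G(d1,38), E(d1,33), B(d2,26)
C→slot 1; A→slot 2; H skipped; F skipped; D skipped; G skipped; E skipped; B skipped.
Profit = 68 + 67 = 135

135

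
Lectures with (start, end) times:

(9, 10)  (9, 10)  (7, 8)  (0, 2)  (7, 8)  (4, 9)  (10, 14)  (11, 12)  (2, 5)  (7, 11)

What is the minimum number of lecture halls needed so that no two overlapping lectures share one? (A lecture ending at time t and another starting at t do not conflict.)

4

Count concurrent intervals with a sweep; the peak is the room count.
starts: [0, 2, 4, 7, 7, 7, 9, 9, 10, 11]
ends:   [2, 5, 8, 8, 9, 10, 10, 11, 12, 14]
s0→1 e2→0 s2→1 s4→2 e5→1 s7→2 s7→3 s7→4  — peak 4.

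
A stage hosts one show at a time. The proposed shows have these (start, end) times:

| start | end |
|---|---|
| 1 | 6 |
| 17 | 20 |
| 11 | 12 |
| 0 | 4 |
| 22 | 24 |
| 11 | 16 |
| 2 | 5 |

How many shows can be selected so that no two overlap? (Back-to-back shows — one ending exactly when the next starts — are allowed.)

Greedy by earliest finish: after sorting by end time, pick each interval compatible with the last pick.
Sorted by end: (0,4)  (2,5)  (1,6)  (11,12)  (11,16)  (17,20)  (22,24)
take (0,4); skip (2,5); take (11,12); skip (11,16); take (17,20); take (22,24).
Selected 4 shows.

4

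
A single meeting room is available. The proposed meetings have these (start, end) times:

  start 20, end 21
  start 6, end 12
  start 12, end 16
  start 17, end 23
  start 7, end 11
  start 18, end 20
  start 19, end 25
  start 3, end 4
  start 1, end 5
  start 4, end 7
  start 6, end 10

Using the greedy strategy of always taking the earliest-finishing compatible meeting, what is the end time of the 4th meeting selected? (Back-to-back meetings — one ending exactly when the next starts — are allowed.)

16

By end time: (3,4), (1,5), (4,7), (6,10), (7,11), (6,12), (12,16), (18,20), (20,21), (17,23), (19,25).
Pick (3,4); next start ≥ 4 → (4,7); next start ≥ 7 → (7,11); next start ≥ 11 → (12,16); next start ≥ 16 → (18,20); next start ≥ 20 → (20,21).
Selected: (3,4) (4,7) (7,11) (12,16) (18,20) (20,21)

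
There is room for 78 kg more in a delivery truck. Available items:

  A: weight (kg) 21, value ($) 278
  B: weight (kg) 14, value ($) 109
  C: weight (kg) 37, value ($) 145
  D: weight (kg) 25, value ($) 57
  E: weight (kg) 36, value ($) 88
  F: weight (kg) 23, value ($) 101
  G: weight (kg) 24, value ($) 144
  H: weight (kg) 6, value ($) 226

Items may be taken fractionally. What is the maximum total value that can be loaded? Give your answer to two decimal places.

Sort by value per unit weight and fill in that order.
Ratios (sorted): H 37.67, A 13.24, B 7.79, G 6.00, F 4.39, C 3.92, E 2.44, D 2.28
take H (6 @ 226); take A (21 @ 278); take B (14 @ 109); take G (24 @ 144); take 13/23 of F → 57.09. Capacity used 78/78.
Total value = 814.09

814.09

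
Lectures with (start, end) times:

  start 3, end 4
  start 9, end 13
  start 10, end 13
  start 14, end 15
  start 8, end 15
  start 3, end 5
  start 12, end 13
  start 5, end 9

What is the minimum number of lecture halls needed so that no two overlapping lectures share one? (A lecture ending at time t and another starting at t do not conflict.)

The answer is the maximum number of intervals overlapping at any instant.
Events (time:±→running): 3:+→1 3:+→2 4:-→1 5:-→0 5:+→1 8:+→2 9:-→1 9:+→2 10:+→3 12:+→4 … peak 4.

4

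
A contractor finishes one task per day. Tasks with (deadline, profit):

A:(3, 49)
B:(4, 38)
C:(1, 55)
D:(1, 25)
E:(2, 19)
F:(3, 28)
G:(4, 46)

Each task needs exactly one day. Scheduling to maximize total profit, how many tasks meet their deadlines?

Profit order: C=55 A=49 G=46 B=38 F=28 D=25 E=19
Assign: C→slot 1, A→slot 3, G→slot 4, B→slot 2, F skipped, D skipped, E skipped.
Slots: [1:C] [2:B] [3:A] [4:G]
4 of 7 scheduled.

4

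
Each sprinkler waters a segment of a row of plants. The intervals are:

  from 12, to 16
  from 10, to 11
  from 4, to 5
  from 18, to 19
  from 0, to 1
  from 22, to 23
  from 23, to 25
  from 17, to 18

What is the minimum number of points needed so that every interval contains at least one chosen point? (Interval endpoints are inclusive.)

6

Sort by right endpoint; whenever an interval is uncovered, place a point at its right end.
Sorted: [0,1] [4,5] [10,11] [12,16] [17,18] [18,19] [22,23] [23,25]
{[0,1]} hit by 1; {[4,5]} hit by 5; {[10,11]} hit by 11; {[12,16]} hit by 16; {[17,18],[18,19]} hit by 18; {[22,23],[23,25]} hit by 23.
Points: 1, 5, 11, 16, 18, 23 (6 total).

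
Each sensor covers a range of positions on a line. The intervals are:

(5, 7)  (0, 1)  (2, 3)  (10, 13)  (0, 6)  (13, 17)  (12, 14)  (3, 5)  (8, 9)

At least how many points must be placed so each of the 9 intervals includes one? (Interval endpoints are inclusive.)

5

Sort by right endpoint; whenever an interval is uncovered, place a point at its right end.
By right end: [0,1]  [2,3]  [3,5]  [0,6]  [5,7]  [8,9]  [10,13]  [12,14]  [13,17]
[0,1] uncovered → point at 1; [2,3] uncovered → point at 3; [5,7] uncovered → point at 7; [8,9] uncovered → point at 9; [10,13] uncovered → point at 13.
Points: 1, 3, 7, 9, 13 (5 total).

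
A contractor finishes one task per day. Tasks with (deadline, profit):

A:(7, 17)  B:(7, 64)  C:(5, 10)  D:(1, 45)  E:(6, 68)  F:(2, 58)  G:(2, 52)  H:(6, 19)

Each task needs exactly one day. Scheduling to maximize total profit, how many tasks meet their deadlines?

Sort by profit descending; place each in the latest free slot ≤ its deadline.
By profit: E(d6,68), B(d7,64), F(d2,58), G(d2,52), D(d1,45), H(d6,19), A(d7,17), C(d5,10)
E→slot 6; B→slot 7; F→slot 2; G→slot 1; D skipped; H→slot 5; A→slot 4; C→slot 3.
7 of 8 scheduled.

7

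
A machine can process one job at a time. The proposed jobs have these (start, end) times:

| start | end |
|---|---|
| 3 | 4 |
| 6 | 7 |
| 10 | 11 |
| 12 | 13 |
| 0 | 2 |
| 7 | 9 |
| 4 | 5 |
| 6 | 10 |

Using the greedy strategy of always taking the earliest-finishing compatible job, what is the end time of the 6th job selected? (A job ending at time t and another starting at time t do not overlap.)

Sorted by end: (0,2)  (3,4)  (4,5)  (6,7)  (7,9)  (6,10)  (10,11)  (12,13)
take (0,2); take (3,4); take (4,5); take (6,7); take (7,9); take (10,11); take (12,13).
Selected: (0,2) (3,4) (4,5) (6,7) (7,9) (10,11) (12,13)

11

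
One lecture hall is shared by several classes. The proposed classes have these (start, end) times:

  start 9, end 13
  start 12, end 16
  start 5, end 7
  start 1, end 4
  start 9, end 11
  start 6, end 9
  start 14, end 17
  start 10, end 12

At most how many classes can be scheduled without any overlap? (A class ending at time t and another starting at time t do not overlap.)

4

Order by finish time; keep every interval that doesn't clash with the previous kept one.
By end time: (1,4), (5,7), (6,9), (9,11), (10,12), (9,13), (12,16), (14,17).
Pick (1,4); next start ≥ 4 → (5,7); next start ≥ 7 → (9,11); next start ≥ 11 → (12,16).
Selected 4 classes.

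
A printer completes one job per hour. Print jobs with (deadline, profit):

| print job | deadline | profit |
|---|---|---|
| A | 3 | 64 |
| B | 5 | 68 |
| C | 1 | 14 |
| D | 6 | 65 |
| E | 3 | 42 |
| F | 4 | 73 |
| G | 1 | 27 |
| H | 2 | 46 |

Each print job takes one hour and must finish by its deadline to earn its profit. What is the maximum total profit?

358

Profit order: F=73 B=68 D=65 A=64 H=46 E=42 G=27 C=14
Assign: F→slot 4, B→slot 5, D→slot 6, A→slot 3, H→slot 2, E→slot 1, G skipped, C skipped.
Slots: [1:E] [2:H] [3:A] [4:F] [5:B] [6:D]
Profit = 42 + 46 + 64 + 73 + 68 + 65 = 358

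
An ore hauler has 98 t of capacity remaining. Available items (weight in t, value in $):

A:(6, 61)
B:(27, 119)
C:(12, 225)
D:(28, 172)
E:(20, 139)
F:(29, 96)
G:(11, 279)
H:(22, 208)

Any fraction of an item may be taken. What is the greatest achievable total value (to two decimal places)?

Order: G (279/11=25.36) > C (225/12=18.75) > A (61/6=10.17) > H (208/22=9.45) > E (139/20=6.95) > D (172/28=6.14) > B (119/27=4.41) > F (96/29=3.31)
Fill: take G (11 @ 279) → take C (12 @ 225) → take A (6 @ 61) → take H (22 @ 208) → take E (20 @ 139) → take 27/28 of D → 165.86; 98/98 used.
Total value = 1077.86

1077.86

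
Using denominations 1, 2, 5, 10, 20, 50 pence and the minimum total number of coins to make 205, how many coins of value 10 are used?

205 − 4×50→5 − 1×5→0
Count of 10: 0

0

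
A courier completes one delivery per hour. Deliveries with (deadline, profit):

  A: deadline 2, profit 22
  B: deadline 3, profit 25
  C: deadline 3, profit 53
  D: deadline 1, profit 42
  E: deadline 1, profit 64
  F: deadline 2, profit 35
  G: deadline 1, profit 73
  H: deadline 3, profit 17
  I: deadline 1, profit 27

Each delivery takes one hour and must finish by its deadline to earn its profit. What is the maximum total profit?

161

Take jobs in profit order; each goes to the latest open slot no later than its deadline.
By profit: G(d1,73), E(d1,64), C(d3,53), D(d1,42), F(d2,35), I(d1,27), B(d3,25), A(d2,22), H(d3,17)
G→slot 1; E skipped; C→slot 3; D skipped; F→slot 2; I skipped; B skipped; A skipped; H skipped.
Profit = 73 + 35 + 53 = 161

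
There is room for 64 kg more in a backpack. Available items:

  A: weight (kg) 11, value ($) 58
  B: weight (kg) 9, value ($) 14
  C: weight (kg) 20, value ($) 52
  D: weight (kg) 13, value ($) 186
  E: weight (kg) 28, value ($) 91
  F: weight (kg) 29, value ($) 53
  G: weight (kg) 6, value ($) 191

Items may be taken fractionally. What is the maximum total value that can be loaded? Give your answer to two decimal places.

541.60

Sort by value per unit weight and fill in that order.
Ratios (sorted): G 31.83, D 14.31, A 5.27, E 3.25, C 2.60, F 1.83, B 1.56
take G (6 @ 191); take D (13 @ 186); take A (11 @ 58); take E (28 @ 91); take 6/20 of C → 15.60. Capacity used 64/64.
Total value = 541.60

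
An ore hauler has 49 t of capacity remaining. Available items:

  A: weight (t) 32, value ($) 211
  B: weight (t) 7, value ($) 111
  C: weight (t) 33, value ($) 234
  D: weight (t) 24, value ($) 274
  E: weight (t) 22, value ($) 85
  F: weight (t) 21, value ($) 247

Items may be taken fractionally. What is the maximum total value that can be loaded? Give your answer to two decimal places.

597.75

Sort by value per unit weight and fill in that order.
Order: B (111/7=15.86) > F (247/21=11.76) > D (274/24=11.42) > C (234/33=7.09) > A (211/32=6.59) > E (85/22=3.86)
Fill: take B (7 @ 111) → take F (21 @ 247) → take 21/24 of D → 239.75; 49/49 used.
Total value = 597.75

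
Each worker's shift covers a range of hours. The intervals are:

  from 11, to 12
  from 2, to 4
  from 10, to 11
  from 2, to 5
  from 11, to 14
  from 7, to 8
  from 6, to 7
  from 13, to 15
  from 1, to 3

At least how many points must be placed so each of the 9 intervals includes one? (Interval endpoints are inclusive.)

4

By right end: [1,3]  [2,4]  [2,5]  [6,7]  [7,8]  [10,11]  [11,12]  [11,14]  [13,15]
[1,3] uncovered → point at 3; [6,7] uncovered → point at 7; [10,11] uncovered → point at 11; [13,15] uncovered → point at 15.
Points: 3, 7, 11, 15 (4 total).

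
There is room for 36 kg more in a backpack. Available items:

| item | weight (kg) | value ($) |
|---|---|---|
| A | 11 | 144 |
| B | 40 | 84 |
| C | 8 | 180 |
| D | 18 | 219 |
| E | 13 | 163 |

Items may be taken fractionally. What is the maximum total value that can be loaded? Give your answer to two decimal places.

Greedy by value/weight ratio, highest first.
Order: C (180/8=22.50) > A (144/11=13.09) > E (163/13=12.54) > D (219/18=12.17) > B (84/40=2.10)
Fill: take C (8 @ 180) → take A (11 @ 144) → take E (13 @ 163) → take 4/18 of D → 48.67; 36/36 used.
Total value = 535.67

535.67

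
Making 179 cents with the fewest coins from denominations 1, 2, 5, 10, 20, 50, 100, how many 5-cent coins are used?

1

179 − 1×100→79 − 1×50→29 − 1×20→9 − 1×5→4 − 2×2→0
Count of 5: 1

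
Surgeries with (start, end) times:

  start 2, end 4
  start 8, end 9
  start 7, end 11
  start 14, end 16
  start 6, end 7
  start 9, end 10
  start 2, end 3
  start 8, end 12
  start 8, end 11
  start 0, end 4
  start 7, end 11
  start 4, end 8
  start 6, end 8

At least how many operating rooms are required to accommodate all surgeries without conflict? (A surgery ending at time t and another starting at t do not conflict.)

5

Events (time:±→running): 0:+→1 2:+→2 2:+→3 3:-→2 4:-→1 4:-→0 4:+→1 6:+→2 6:+→3 7:-→2 7:+→3 7:+→4 8:-→3 8:-→2 8:+→3 8:+→4 8:+→5 … peak 5.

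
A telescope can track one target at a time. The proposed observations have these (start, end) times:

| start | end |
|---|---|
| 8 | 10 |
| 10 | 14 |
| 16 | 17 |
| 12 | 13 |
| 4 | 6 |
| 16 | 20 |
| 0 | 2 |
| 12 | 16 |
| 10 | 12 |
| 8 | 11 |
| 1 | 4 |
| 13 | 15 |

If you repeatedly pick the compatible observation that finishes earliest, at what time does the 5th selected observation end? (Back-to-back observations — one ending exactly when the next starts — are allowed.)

By end time: (0,2), (1,4), (4,6), (8,10), (8,11), (10,12), (12,13), (10,14), (13,15), (12,16), (16,17), (16,20).
Pick (0,2); next start ≥ 2 → (4,6); next start ≥ 6 → (8,10); next start ≥ 10 → (10,12); next start ≥ 12 → (12,13); next start ≥ 13 → (13,15); next start ≥ 15 → (16,17).
Selected: (0,2) (4,6) (8,10) (10,12) (12,13) (13,15) (16,17)

13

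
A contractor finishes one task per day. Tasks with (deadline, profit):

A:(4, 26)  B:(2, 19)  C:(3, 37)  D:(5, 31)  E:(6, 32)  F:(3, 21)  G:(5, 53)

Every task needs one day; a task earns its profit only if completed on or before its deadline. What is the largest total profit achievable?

Take jobs in profit order; each goes to the latest open slot no later than its deadline.
By profit: G(d5,53), C(d3,37), E(d6,32), D(d5,31), A(d4,26), F(d3,21), B(d2,19)
G→slot 5; C→slot 3; E→slot 6; D→slot 4; A→slot 2; F→slot 1; B skipped.
Profit = 21 + 26 + 37 + 31 + 53 + 32 = 200

200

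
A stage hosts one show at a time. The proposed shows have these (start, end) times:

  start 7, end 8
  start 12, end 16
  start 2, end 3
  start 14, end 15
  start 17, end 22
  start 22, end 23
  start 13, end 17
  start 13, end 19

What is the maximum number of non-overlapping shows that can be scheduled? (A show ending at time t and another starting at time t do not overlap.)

Sorted by end: (2,3)  (7,8)  (14,15)  (12,16)  (13,17)  (13,19)  (17,22)  (22,23)
take (2,3); take (7,8); take (14,15); skip (13,17); take (17,22); take (22,23).
Selected 5 shows.

5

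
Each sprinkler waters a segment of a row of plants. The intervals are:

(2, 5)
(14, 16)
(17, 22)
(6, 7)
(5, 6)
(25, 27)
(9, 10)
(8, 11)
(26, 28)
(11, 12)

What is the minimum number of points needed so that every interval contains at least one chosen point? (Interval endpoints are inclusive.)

7

Sorted: [2,5] [5,6] [6,7] [9,10] [8,11] [11,12] [14,16] [17,22] [25,27] [26,28]
{[2,5],[5,6]} hit by 5; {[6,7]} hit by 7; {[9,10],[8,11]} hit by 10; {[11,12]} hit by 12; {[14,16]} hit by 16; {[17,22]} hit by 22; {[25,27],[26,28]} hit by 27.
Points: 5, 7, 10, 12, 16, 22, 27 (7 total).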